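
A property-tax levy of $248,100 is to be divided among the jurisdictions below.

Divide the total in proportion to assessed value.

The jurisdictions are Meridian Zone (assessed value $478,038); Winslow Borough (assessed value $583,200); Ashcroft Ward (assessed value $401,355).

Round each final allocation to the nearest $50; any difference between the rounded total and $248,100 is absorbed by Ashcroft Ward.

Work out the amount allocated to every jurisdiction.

Assessed value total: 1,462,593.
Pro-rata amounts: Meridian Zone 478,038/1,462,593 × $248,100 = 81,089.70; Winslow Borough 583,200/1,462,593 × $248,100 = 98,928.36; Ashcroft Ward 401,355/1,462,593 × $248,100 = 68,081.94.
After rounding ($50): Meridian Zone $81,100; Winslow Borough $98,950; Ashcroft Ward $68,100. Sum = $248,150.
Difference $248,100 − $248,150 = −$50 applied to Ashcroft Ward: Ashcroft Ward becomes $68,050.

Meridian Zone: $81,100 · Winslow Borough: $98,950 · Ashcroft Ward: $68,050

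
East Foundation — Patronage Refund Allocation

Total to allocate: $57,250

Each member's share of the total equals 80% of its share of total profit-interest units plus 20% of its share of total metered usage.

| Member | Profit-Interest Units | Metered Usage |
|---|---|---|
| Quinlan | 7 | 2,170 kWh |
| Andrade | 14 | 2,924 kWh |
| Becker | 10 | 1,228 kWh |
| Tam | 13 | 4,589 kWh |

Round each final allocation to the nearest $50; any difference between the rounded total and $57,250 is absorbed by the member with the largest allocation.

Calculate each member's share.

Quinlan: $9,550 | Andrade: $17,650 | Becker: $11,700 | Tam: $18,350

Profit-interest units total 44; metered usage total 10,911.
Blended shares (80% profit-interest units + 20% metered usage): Quinlan 0.1670; Andrade 0.3081; Becker 0.2043; Tam 0.3205.
Unrounded shares: Quinlan 9,563.56; Andrade 17,641.17; Becker 11,697.75; Tam 18,347.51.
After rounding ($50): Quinlan $9,550; Andrade $17,650; Becker $11,700; Tam $18,350. Sum = $57,250.
Rounded total matches; no reconciliation needed.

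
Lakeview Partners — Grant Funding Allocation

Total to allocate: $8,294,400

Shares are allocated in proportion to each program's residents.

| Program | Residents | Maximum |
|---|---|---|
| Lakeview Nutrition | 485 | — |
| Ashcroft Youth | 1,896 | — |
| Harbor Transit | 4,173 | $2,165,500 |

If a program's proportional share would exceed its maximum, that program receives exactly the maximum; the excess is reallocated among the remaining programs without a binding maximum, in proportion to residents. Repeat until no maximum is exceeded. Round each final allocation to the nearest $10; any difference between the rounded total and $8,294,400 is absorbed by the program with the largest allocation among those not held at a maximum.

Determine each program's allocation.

Lakeview Nutrition: $1,248,430; Ashcroft Youth: $4,880,470; Harbor Transit: $2,165,500

Combined residents = 6,554.
Unconstrained shares: Lakeview Nutrition 613,790.66; Ashcroft Youth 2,399,478.55; Harbor Transit 5,281,130.79.
Held at cap: Harbor Transit ($2,165,500); remaining pool $6,128,900 reallocated over remaining residents 2,381.
Shares after redistribution: Lakeview Nutrition 1,248,431.96 → $1,248,430; Ashcroft Youth 4,880,468.04 → $4,880,470.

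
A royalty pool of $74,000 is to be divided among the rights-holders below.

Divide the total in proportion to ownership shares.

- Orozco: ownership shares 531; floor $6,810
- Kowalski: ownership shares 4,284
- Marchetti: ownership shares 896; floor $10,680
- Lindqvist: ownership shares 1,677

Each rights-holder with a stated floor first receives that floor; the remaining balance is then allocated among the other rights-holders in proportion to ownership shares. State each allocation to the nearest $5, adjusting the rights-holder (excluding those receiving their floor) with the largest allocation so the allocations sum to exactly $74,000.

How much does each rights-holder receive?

Orozco: $6,810; Kowalski: $40,610; Marchetti: $10,680; Lindqvist: $15,900

Guaranteed amounts: Orozco $6,810; Marchetti $10,680. Remaining pool $56,510.
Remaining pool split over remaining ownership shares 5,961: Kowalski 40,612.12 → $40,610; Lindqvist 15,897.88 → $15,900.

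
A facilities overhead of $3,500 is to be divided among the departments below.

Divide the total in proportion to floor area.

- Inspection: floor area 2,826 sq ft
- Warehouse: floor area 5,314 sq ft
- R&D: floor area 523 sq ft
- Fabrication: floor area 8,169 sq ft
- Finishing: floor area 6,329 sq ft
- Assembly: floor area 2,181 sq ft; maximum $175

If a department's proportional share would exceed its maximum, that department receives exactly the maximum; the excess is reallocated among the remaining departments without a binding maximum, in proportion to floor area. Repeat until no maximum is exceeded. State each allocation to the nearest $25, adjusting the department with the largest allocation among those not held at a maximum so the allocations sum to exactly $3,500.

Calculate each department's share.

Sum of floor area: 25,342.
Pro-rata shares before constraints: Inspection 390.30; Warehouse 733.92; R&D 72.23; Fabrication 1,128.23; Finishing 874.10; Assembly 301.22.
Cap binds for Assembly ($175); remaining pool $3,325 reallocated over remaining floor area 23,161.
Redistributed shares: Inspection 405.70 → $400; Warehouse 762.88 → $775; R&D 75.08 → $75; Fabrication 1,172.74 → $1,175; Finishing 908.59 → $900.

Inspection: $400 · Warehouse: $775 · R&D: $75 · Fabrication: $1,175 · Finishing: $900 · Assembly: $175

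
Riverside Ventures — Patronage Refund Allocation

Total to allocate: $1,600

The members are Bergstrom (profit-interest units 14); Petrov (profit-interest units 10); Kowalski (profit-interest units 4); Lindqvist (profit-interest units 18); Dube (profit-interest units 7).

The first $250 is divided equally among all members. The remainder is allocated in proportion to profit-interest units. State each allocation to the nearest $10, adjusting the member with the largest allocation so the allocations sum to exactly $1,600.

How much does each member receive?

Equal tier: $250 ÷ 5 = $50 apiece.
Remainder $1,350 by profit-interest units (total 53): Bergstrom 356.60 → $360; Petrov 254.72 → $250; Kowalski 101.89 → $100; Lindqvist 458.49 → $460; Dube 178.30 → $180.
Totals: Bergstrom $50 + $360 = $410; Petrov $50 + $250 = $300; Kowalski $50 + $100 = $150; Lindqvist $50 + $460 = $510; Dube $50 + $180 = $230.

Bergstrom: $410 | Petrov: $300 | Kowalski: $150 | Lindqvist: $510 | Dube: $230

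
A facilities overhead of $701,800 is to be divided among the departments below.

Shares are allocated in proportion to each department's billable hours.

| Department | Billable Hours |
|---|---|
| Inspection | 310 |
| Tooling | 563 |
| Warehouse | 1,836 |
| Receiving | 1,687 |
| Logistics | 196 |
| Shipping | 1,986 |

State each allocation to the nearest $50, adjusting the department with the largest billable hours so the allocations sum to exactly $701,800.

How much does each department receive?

Combined billable hours = 310 + 563 + 1,836 + 1,687 + 196 + 1,986 = 6,578.
Pro-rata amounts: Inspection 33,073.58; Tooling 60,065.89; Warehouse 195,880.94; Receiving 179,984.28; Logistics 20,911.04; Shipping 211,884.28.
After rounding ($50): Inspection $33,050; Tooling $60,050; Warehouse $195,900; Receiving $180,000; Logistics $20,900; Shipping $211,900. Sum = $701,800.
Rounded total matches; no reconciliation needed.

Inspection: $33,050; Tooling: $60,050; Warehouse: $195,900; Receiving: $180,000; Logistics: $20,900; Shipping: $211,900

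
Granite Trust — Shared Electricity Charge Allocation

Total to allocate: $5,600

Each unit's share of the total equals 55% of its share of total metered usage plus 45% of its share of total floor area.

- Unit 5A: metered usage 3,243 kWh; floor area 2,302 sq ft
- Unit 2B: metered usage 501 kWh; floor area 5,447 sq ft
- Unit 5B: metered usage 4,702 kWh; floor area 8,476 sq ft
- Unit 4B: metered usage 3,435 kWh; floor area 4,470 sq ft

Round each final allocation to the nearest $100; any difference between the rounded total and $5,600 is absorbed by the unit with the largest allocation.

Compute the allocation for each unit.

Totals — metered usage 11,881, floor area 20,695.
Combined weights (55% metered usage + 45% floor area): Unit 5A 0.2002; Unit 2B 0.1416; Unit 5B 0.4020; Unit 4B 0.2562.
Raw shares: Unit 5A 1,121.02; Unit 2B 793.15; Unit 5B 2,251.04; Unit 4B 1,434.79.
After rounding ($100): Unit 5A $1,100; Unit 2B $800; Unit 5B $2,300; Unit 4B $1,400. Sum = $5,600.
Rounded total matches; no reconciliation needed.

Unit 5A: $1,100 · Unit 2B: $800 · Unit 5B: $2,300 · Unit 4B: $1,400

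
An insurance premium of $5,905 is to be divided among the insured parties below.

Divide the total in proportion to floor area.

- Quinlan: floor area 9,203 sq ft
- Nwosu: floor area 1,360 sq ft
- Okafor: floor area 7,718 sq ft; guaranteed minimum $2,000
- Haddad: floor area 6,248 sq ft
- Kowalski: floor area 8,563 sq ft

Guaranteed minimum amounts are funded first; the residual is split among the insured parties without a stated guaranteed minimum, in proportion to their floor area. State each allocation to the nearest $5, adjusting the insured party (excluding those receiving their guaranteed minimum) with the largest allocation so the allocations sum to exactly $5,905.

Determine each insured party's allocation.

Fund the minimums — Okafor $2,000. Residual $3,905.
Residual split over remaining floor area 25,374: Quinlan 1,416.32 → $1,415; Nwosu 209.30 → $210; Haddad 961.55 → $960; Kowalski 1,317.83 → $1,320.

Quinlan: $1,415 | Nwosu: $210 | Okafor: $2,000 | Haddad: $960 | Kowalski: $1,320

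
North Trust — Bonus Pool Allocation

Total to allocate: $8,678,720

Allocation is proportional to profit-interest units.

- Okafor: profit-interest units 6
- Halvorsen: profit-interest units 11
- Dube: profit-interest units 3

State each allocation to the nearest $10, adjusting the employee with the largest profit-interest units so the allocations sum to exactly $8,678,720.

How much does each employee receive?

Okafor: $2,603,620 · Halvorsen: $4,773,290 · Dube: $1,301,810

Profit-interest units total: 20.
Pro-rata amounts: Okafor 6/20 × $8,678,720 = 2,603,616.00; Halvorsen 11/20 × $8,678,720 = 4,773,296.00; Dube 3/20 × $8,678,720 = 1,301,808.00.
After rounding ($10): Okafor $2,603,620; Halvorsen $4,773,300; Dube $1,301,810. Sum = $8,678,730.
Difference $8,678,720 − $8,678,730 = −$10 applied to largest profit-interest units (Halvorsen): Halvorsen becomes $4,773,290.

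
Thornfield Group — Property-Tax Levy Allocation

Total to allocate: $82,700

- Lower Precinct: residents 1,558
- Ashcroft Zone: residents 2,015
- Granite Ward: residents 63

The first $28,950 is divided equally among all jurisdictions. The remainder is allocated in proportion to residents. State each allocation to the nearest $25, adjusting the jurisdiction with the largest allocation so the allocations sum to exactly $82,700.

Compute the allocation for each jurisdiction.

Lower Precinct: $32,675; Ashcroft Zone: $39,450; Granite Ward: $10,575

$28,950 shared equally gives $9,650 per jurisdiction.
Remainder $53,750 by residents (total 3,636): Lower Precinct 23,031.49 → $23,025; Ashcroft Zone 29,787.20 → $29,775; Granite Ward 931.31 → $925.
Rounding difference +$25 on remainder applied to Ashcroft Zone.
Totals: Lower Precinct $9,650 + $23,025 = $32,675; Ashcroft Zone $9,650 + $29,800 = $39,450; Granite Ward $9,650 + $925 = $10,575.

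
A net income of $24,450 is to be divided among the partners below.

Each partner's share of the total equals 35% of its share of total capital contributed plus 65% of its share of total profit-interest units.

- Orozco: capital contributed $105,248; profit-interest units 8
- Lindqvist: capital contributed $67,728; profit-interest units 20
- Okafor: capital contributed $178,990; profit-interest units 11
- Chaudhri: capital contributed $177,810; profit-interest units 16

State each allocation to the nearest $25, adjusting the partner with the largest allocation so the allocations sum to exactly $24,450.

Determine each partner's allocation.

Orozco: $4,000 | Lindqvist: $6,875 | Okafor: $6,075 | Chaudhri: $7,500

Capital contributed total 529,776; profit-interest units total 55.
Composite weights (35% capital contributed + 65% profit-interest units): Orozco 0.1641; Lindqvist 0.2811; Okafor 0.2483; Chaudhri 0.3066.
Proportional shares: Orozco 4,011.71; Lindqvist 6,873.10; Okafor 6,069.74; Chaudhri 7,495.45.
At nearest $25: Orozco $4,000; Lindqvist $6,875; Okafor $6,075; Chaudhri $7,500. Sum = $24,450.
Sum already equals the total — no adjustment.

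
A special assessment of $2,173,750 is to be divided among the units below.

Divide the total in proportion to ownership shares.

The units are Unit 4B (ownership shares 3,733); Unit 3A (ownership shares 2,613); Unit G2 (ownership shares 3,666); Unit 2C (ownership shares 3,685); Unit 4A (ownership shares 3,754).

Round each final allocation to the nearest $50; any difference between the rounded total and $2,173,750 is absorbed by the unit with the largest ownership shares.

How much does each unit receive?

Unit 4B: $465,000; Unit 3A: $325,500; Unit G2: $456,650; Unit 2C: $459,000; Unit 4A: $467,600

Ownership shares total: 3,733 + 2,613 + 3,666 + 3,685 + 3,754 = 17,451.
Proportional shares: Unit 4B 464,993.91; Unit 3A 325,483.28; Unit G2 456,648.19; Unit 2C 459,014.88; Unit 4A 467,609.74.
After rounding ($50): Unit 4B $465,000; Unit 3A $325,500; Unit G2 $456,650; Unit 2C $459,000; Unit 4A $467,600. Sum = $2,173,750.
No rounding difference to absorb.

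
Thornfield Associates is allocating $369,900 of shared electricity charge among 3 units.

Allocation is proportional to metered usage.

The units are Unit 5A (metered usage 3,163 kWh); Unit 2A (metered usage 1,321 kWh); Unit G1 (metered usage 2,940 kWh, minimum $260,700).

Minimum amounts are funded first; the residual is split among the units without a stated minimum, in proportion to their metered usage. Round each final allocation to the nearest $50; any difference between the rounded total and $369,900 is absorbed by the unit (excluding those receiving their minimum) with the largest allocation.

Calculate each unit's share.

Minimums first: Unit G1 $260,700. Balance $109,200.
Balance split over remaining metered usage 4,484: Unit 5A 77,029.35 → $77,050; Unit 2A 32,170.65 → $32,150.

Unit 5A: $77,050 · Unit 2A: $32,150 · Unit G1: $260,700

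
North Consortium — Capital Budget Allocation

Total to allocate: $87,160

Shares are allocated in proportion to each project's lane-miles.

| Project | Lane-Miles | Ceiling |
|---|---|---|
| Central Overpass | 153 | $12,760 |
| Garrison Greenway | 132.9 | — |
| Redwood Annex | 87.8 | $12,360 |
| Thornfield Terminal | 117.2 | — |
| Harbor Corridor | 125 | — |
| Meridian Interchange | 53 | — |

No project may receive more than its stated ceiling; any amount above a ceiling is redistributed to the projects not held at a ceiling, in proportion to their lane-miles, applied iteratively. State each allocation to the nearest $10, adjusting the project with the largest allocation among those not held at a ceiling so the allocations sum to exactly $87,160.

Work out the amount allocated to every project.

Central Overpass: $12,760 | Garrison Greenway: $19,270 | Redwood Annex: $12,360 | Thornfield Terminal: $16,980 | Harbor Corridor: $18,110 | Meridian Interchange: $7,680

Lane-miles total: 668.9.
Unconstrained shares: Central Overpass 19,936.43; Garrison Greenway 17,317.33; Redwood Annex 11,440.65; Thornfield Terminal 15,271.57; Harbor Corridor 16,287.94; Meridian Interchange 6,906.08.
Capped: Central Overpass ($12,760); residual $74,400 reallocated over remaining lane-miles 515.9.
Capped: Redwood Annex ($12,360); residual $62,040 reallocated over remaining lane-miles 428.1.
Remaining shares: Garrison Greenway 19,259.79 → $19,260; Thornfield Terminal 16,984.56 → $16,980; Harbor Corridor 18,114.93 → $18,110; Meridian Interchange 7,680.73 → $7,680.
Rounding difference +$10 applied to Garrison Greenway → $19,270.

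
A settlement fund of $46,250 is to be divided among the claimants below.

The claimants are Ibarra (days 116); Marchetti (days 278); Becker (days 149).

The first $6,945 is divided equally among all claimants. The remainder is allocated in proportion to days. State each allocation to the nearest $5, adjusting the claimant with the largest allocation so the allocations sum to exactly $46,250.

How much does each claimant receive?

Ibarra: $10,710; Marchetti: $22,440; Becker: $13,100

Equal tier: $6,945 ÷ 3 = $2,315 apiece.
Remainder $39,305 by days (total 543): Ibarra 8,396.65 → $8,395; Marchetti 20,123.00 → $20,125; Becker 10,785.35 → $10,785.
Totals: Ibarra $2,315 + $8,395 = $10,710; Marchetti $2,315 + $20,125 = $22,440; Becker $2,315 + $10,785 = $13,100.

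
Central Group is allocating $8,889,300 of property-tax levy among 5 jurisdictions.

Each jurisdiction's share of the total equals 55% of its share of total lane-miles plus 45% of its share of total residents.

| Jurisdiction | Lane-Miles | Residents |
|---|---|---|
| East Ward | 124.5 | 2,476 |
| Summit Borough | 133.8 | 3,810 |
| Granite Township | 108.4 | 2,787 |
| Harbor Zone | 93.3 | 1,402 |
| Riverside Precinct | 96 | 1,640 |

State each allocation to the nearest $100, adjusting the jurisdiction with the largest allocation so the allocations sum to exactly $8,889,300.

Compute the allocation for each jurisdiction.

Lane-miles total 556; residents total 12,115.
Composite weights (55% lane-miles + 45% residents): East Ward 0.2151; Summit Borough 0.2739; Granite Township 0.2108; Harbor Zone 0.1444; Riverside Precinct 0.1559.
Pro-rata amounts: East Ward 1,912,311.63; Summit Borough 2,434,556.09; Granite Township 1,873,425.71; Harbor Zone 1,283,340.28; Riverside Precinct 1,385,666.29.
Rounded to nearest $100: East Ward $1,912,300; Summit Borough $2,434,600; Granite Township $1,873,400; Harbor Zone $1,283,300; Riverside Precinct $1,385,700. Sum = $8,889,300.
Rounded total matches; no reconciliation needed.

East Ward: $1,912,300 | Summit Borough: $2,434,600 | Granite Township: $1,873,400 | Harbor Zone: $1,283,300 | Riverside Precinct: $1,385,700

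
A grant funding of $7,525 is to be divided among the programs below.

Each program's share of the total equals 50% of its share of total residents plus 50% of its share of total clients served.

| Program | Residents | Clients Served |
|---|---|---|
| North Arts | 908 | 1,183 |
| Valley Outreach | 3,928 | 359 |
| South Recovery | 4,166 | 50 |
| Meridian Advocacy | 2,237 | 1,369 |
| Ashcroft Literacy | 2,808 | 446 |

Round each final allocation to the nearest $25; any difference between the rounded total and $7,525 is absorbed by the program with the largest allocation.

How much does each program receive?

North Arts: $1,550 · Valley Outreach: $1,450 · South Recovery: $1,175 · Meridian Advocacy: $2,100 · Ashcroft Literacy: $1,250

Residents total 14,047; clients served total 3,407.
Composite weights (50% residents + 50% clients served): North Arts 0.2059; Valley Outreach 0.1925; South Recovery 0.1556; Meridian Advocacy 0.2805; Ashcroft Literacy 0.1654.
Pro-rata amounts: North Arts 1,549.65; Valley Outreach 1,448.58; South Recovery 1,171.08; Meridian Advocacy 2,111.03; Ashcroft Literacy 1,244.66.
At nearest $25: North Arts $1,550; Valley Outreach $1,450; South Recovery $1,175; Meridian Advocacy $2,100; Ashcroft Literacy $1,250. Sum = $7,525.
Sum already equals the total — no adjustment.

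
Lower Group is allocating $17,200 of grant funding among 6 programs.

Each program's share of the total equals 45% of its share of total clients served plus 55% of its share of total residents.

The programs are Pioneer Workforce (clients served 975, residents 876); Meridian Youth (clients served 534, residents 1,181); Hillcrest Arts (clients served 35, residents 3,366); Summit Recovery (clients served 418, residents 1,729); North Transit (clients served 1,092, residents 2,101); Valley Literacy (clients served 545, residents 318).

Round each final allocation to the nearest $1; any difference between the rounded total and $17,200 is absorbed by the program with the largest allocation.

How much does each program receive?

Pioneer Workforce: $2,963 | Meridian Youth: $2,316 | Hillcrest Arts: $3,402 | Summit Recovery: $2,608 | North Transit: $4,425 | Valley Literacy: $1,486

Totals — clients served 3,599, residents 9,571.
Combined weights (45% clients served + 55% residents): Pioneer Workforce 0.1722; Meridian Youth 0.1346; Hillcrest Arts 0.1978; Summit Recovery 0.1516; North Transit 0.2573; Valley Literacy 0.0864.
Unrounded shares: Pioneer Workforce 2,962.67; Meridian Youth 2,315.72; Hillcrest Arts 3,402.23; Summit Recovery 2,607.90; North Transit 4,425.09; Valley Literacy 1,486.39.
After rounding ($1): Pioneer Workforce $2,963; Meridian Youth $2,316; Hillcrest Arts $3,402; Summit Recovery $2,608; North Transit $4,425; Valley Literacy $1,486. Sum = $17,200.
No rounding difference to absorb.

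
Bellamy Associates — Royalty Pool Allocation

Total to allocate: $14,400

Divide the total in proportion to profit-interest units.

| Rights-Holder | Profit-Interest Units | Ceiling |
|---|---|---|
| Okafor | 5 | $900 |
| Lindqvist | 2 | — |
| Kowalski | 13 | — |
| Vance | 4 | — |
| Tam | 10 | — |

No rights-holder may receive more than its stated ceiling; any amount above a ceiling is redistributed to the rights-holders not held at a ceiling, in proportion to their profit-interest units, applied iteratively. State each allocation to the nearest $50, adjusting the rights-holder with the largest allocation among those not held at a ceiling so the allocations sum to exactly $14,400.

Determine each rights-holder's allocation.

Okafor: $900 | Lindqvist: $950 | Kowalski: $6,050 | Vance: $1,850 | Tam: $4,650

Total profit-interest units = 34.
Pro-rata shares before constraints: Okafor 2,117.65; Lindqvist 847.06; Kowalski 5,505.88; Vance 1,694.12; Tam 4,235.29.
Capped: Okafor ($900); residual $13,500 reallocated over remaining profit-interest units 29.
Redistributed shares: Lindqvist 931.03 → $950; Kowalski 6,051.72 → $6,050; Vance 1,862.07 → $1,850; Tam 4,655.17 → $4,650.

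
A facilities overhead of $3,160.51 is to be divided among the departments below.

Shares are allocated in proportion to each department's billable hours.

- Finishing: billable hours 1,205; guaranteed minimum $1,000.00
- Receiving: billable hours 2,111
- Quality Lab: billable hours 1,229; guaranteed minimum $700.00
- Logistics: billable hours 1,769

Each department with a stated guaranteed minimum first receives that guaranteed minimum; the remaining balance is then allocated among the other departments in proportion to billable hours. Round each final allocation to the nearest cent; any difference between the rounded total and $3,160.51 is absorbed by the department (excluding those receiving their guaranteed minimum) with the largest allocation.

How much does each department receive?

Finishing: $1,000.00 | Receiving: $794.62 | Quality Lab: $700.00 | Logistics: $665.89

Guaranteed amounts: Finishing $1,000.00; Quality Lab $700.00. Residual $1,460.51.
Residual split over remaining billable hours 3,880: Receiving 794.6228 → $794.62; Logistics 665.8872 → $665.89.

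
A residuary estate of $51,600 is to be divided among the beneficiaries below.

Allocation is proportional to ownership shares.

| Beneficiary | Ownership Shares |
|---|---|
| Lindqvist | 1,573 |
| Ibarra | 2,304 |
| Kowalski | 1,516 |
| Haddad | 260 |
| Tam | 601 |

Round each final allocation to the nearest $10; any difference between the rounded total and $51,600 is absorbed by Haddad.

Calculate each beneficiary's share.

Total ownership shares = 6,254.
Raw shares: Lindqvist 1,573/6,254 × $51,600 = 12,978.38; Ibarra 2,304/6,254 × $51,600 = 19,009.66; Kowalski 1,516/6,254 × $51,600 = 12,508.09; Haddad 260/6,254 × $51,600 = 2,145.19; Tam 601/6,254 × $51,600 = 4,958.68.
Rounded to nearest $10: Lindqvist $12,980; Ibarra $19,010; Kowalski $12,510; Haddad $2,150; Tam $4,960. Sum = $51,610.
Difference $51,600 − $51,610 = −$10 applied to Haddad: Haddad becomes $2,140.

Lindqvist: $12,980; Ibarra: $19,010; Kowalski: $12,510; Haddad: $2,140; Tam: $4,960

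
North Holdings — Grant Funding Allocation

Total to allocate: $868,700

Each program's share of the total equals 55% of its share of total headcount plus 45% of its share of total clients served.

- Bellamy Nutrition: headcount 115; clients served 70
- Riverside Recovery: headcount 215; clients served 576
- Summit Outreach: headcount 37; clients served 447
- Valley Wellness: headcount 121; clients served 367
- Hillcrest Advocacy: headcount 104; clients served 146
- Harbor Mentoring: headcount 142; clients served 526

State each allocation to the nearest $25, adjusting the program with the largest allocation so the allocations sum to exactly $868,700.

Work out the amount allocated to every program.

Bellamy Nutrition: $87,700; Riverside Recovery: $245,550; Summit Outreach: $106,050; Valley Wellness: $146,050; Hillcrest Advocacy: $94,475; Harbor Mentoring: $188,875

Totals — headcount 734, clients served 2,132.
Combined weights (55% headcount + 45% clients served): Bellamy Nutrition 0.1009; Riverside Recovery 0.2827; Summit Outreach 0.1221; Valley Wellness 0.1681; Hillcrest Advocacy 0.1087; Harbor Mentoring 0.2174.
Proportional shares: Bellamy Nutrition 87,692.24; Riverside Recovery 245,563.71; Summit Outreach 106,044.66; Valley Wellness 146,054.58; Hillcrest Advocacy 94,467.03; Harbor Mentoring 188,877.78.
At nearest $25: Bellamy Nutrition $87,700; Riverside Recovery $245,575; Summit Outreach $106,050; Valley Wellness $146,050; Hillcrest Advocacy $94,475; Harbor Mentoring $188,875. Sum = $868,725.
Difference $868,700 − $868,725 = −$25 applied to largest allocation (Riverside Recovery): Riverside Recovery becomes $245,550.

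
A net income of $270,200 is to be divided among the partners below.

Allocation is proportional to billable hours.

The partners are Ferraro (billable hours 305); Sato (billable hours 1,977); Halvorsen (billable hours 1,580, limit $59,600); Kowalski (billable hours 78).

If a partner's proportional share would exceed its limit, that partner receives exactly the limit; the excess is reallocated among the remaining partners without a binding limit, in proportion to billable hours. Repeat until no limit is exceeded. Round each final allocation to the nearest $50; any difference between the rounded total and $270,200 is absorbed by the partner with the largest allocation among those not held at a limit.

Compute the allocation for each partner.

Billable hours total: 3,940.
Unconstrained shares: Ferraro 20,916.50; Sato 135,580.05; Halvorsen 108,354.31; Kowalski 5,349.14.
Capped: Halvorsen ($59,600); residual $210,600 reallocated over remaining billable hours 2,360.
Remaining shares: Ferraro 27,217.37 → $27,200; Sato 176,422.12 → $176,400; Kowalski 6,960.51 → $6,950.
Rounding difference +$50 applied to Sato → $176,450.

Ferraro: $27,200 | Sato: $176,450 | Halvorsen: $59,600 | Kowalski: $6,950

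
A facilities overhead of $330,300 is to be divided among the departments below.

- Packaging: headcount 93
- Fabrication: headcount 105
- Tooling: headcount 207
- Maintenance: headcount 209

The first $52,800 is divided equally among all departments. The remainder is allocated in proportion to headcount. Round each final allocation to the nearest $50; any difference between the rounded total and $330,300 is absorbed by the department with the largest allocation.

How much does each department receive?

Packaging: $55,250 | Fabrication: $60,650 | Tooling: $106,750 | Maintenance: $107,650

$52,800 shared equally gives $13,200 per department.
Remainder $277,500 by headcount (total 614): Packaging 42,031.76 → $42,050; Fabrication 47,455.21 → $47,450; Tooling 93,554.56 → $93,550; Maintenance 94,458.47 → $94,450.
Totals: Packaging $13,200 + $42,050 = $55,250; Fabrication $13,200 + $47,450 = $60,650; Tooling $13,200 + $93,550 = $106,750; Maintenance $13,200 + $94,450 = $107,650.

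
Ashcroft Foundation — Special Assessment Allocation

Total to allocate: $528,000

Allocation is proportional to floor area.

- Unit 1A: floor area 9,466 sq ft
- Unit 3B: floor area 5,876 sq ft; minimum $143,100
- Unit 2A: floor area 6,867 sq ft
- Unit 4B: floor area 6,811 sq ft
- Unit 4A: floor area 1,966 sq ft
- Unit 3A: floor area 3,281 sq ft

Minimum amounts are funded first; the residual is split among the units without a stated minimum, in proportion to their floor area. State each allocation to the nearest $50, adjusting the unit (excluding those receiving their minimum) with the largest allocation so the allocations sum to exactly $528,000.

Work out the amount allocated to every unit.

Minimums first: Unit 3B $143,100. Residual $384,900.
Residual split over remaining floor area 28,391: Unit 1A 128,331.63 → $128,350; Unit 2A 93,096.70 → $93,100; Unit 4B 92,337.50 → $92,350; Unit 4A 26,653.28 → $26,650; Unit 3A 44,480.89 → $44,500.
Rounding difference −$50 applied to Unit 1A → $128,300.

Unit 1A: $128,300 | Unit 3B: $143,100 | Unit 2A: $93,100 | Unit 4B: $92,350 | Unit 4A: $26,650 | Unit 3A: $44,500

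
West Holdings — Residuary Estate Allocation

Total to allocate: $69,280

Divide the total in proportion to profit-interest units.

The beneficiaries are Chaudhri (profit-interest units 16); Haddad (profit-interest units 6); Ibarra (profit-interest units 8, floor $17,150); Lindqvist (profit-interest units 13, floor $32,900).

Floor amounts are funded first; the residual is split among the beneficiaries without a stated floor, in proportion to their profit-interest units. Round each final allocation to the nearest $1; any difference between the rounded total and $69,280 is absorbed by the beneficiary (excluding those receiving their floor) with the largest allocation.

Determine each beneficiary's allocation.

Guaranteed amounts: Ibarra $17,150; Lindqvist $32,900. Balance $19,230.
Balance split over remaining profit-interest units 22: Chaudhri 13,985.45 → $13,985; Haddad 5,244.55 → $5,245.

Chaudhri: $13,985 | Haddad: $5,245 | Ibarra: $17,150 | Lindqvist: $32,900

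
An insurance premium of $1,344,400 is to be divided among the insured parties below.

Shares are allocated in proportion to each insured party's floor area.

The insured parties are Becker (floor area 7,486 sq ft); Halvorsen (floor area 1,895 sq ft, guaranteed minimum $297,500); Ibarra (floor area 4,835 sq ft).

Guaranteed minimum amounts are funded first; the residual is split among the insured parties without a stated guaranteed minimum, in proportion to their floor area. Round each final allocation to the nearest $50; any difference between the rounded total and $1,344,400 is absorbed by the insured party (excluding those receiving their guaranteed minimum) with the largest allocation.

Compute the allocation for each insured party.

Guaranteed amounts: Halvorsen $297,500. Remaining pool $1,046,900.
Remaining pool split over remaining floor area 12,321: Becker 636,076.08 → $636,100; Ibarra 410,823.92 → $410,800.

Becker: $636,100; Halvorsen: $297,500; Ibarra: $410,800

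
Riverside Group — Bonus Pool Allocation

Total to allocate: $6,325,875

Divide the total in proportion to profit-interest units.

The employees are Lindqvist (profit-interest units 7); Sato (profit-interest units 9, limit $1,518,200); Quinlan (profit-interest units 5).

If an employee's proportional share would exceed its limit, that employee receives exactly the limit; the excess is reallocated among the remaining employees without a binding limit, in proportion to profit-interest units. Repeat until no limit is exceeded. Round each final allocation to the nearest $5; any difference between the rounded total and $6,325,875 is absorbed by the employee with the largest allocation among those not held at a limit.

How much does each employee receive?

Lindqvist: $2,804,475 | Sato: $1,518,200 | Quinlan: $2,003,200

Sum of profit-interest units: 21.
Proportional shares (ignoring caps): Lindqvist 2,108,625.00; Sato 2,711,089.29; Quinlan 1,506,160.71.
Cap binds for Sato ($1,518,200); remaining pool $4,807,675 reallocated over remaining profit-interest units 12.
Shares after redistribution: Lindqvist 2,804,477.08 → $2,804,475; Quinlan 2,003,197.92 → $2,003,200.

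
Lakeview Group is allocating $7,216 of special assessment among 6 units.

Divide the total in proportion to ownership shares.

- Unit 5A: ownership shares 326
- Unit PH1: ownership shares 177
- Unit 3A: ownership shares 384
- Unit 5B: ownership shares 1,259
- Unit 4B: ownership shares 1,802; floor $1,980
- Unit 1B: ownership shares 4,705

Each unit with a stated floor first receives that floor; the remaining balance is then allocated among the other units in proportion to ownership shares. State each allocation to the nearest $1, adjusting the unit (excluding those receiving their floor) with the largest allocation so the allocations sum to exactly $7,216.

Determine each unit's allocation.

Minimums first: Unit 4B $1,980. Remaining pool $5,236.
Remaining pool split over remaining ownership shares 6,851: Unit 5A 249.15 → $249; Unit PH1 135.28 → $135; Unit 3A 293.48 → $293; Unit 5B 962.21 → $962; Unit 1B 3,595.88 → $3,596.
Rounding difference +$1 applied to Unit 1B → $3,597.

Unit 5A: $249 | Unit PH1: $135 | Unit 3A: $293 | Unit 5B: $962 | Unit 4B: $1,980 | Unit 1B: $3,597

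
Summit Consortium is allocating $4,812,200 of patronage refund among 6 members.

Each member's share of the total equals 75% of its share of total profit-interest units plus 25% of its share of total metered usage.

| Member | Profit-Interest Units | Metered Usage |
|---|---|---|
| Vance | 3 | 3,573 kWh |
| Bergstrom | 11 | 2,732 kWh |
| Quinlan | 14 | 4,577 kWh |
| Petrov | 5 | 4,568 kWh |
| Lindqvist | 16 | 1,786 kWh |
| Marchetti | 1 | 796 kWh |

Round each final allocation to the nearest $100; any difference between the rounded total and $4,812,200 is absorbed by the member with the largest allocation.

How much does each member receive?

Profit-interest units total 50; metered usage total 18,032.
Composite weights (75% profit-interest units + 25% metered usage): Vance 0.0945; Bergstrom 0.2029; Quinlan 0.2735; Petrov 0.1383; Lindqvist 0.2648; Marchetti 0.0260.
Pro-rata amounts: Vance 454,930.64; Bergstrom 976,285.22; Quinlan 1,315,928.01; Petrov 665,680.55; Lindqvist 1,274,085.46; Marchetti 125,290.13.
At nearest $100: Vance $454,900; Bergstrom $976,300; Quinlan $1,315,900; Petrov $665,700; Lindqvist $1,274,100; Marchetti $125,300. Sum = $4,812,200.
Sum already equals the total — no adjustment.

Vance: $454,900 | Bergstrom: $976,300 | Quinlan: $1,315,900 | Petrov: $665,700 | Lindqvist: $1,274,100 | Marchetti: $125,300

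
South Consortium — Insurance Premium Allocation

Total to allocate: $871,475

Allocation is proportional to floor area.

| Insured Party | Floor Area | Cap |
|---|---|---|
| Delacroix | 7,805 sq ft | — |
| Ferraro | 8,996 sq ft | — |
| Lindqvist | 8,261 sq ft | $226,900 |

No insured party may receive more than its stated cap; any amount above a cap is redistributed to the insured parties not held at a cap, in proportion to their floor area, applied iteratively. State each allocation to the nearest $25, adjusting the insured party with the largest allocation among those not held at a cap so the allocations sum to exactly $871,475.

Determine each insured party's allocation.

Total floor area = 25,062.
Proportional shares (ignoring caps): Delacroix 271,401.42; Ferraro 312,815.78; Lindqvist 287,257.80.
Cap binds for Lindqvist ($226,900); residual $644,575 reallocated over remaining floor area 16,801.
Remaining shares: Delacroix 299,440.98 → $299,450; Ferraro 345,134.02 → $345,125.

Delacroix: $299,450 · Ferraro: $345,125 · Lindqvist: $226,900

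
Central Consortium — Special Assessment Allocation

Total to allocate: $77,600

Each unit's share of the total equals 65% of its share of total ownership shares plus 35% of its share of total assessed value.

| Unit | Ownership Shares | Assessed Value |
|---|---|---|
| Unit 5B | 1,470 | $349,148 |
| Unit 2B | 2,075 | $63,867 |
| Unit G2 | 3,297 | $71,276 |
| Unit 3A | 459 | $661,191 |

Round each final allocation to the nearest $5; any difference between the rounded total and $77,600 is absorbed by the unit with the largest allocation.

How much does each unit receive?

Totals — ownership shares 7,301, assessed value 1,145,482.
Composite weights (65% ownership shares + 35% assessed value): Unit 5B 0.2376; Unit 2B 0.2042; Unit G2 0.3153; Unit 3A 0.2429.
Raw shares: Unit 5B 18,434.19; Unit 2B 15,849.75; Unit G2 24,467.79; Unit 3A 18,848.26.
After rounding ($5): Unit 5B $18,435; Unit 2B $15,850; Unit G2 $24,470; Unit 3A $18,850. Sum = $77,605.
Difference $77,600 − $77,605 = −$5 applied to largest allocation (Unit G2): Unit G2 becomes $24,465.

Unit 5B: $18,435 · Unit 2B: $15,850 · Unit G2: $24,465 · Unit 3A: $18,850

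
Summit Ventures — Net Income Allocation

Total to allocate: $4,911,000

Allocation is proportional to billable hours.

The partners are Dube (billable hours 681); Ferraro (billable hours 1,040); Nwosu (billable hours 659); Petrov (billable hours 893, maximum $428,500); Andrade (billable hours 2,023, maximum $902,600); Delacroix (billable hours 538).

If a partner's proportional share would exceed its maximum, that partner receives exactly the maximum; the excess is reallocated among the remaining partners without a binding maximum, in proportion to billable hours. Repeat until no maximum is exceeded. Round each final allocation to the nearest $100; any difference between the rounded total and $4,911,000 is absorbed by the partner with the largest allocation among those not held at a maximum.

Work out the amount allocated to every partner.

Dube: $835,500 | Ferraro: $1,275,900 | Nwosu: $808,500 | Petrov: $428,500 | Andrade: $902,600 | Delacroix: $660,000

Total billable hours = 5,834.
Proportional shares (ignoring caps): Dube 573,258.66; Ferraro 875,461.09; Nwosu 554,739.29; Petrov 751,718.03; Andrade 1,702,940.18; Delacroix 452,882.76.
Held at cap: Petrov ($428,500), Andrade ($902,600); residual $3,579,900 reallocated over remaining billable hours 2,918.
Redistributed shares: Dube 835,473.58 → $835,500; Ferraro 1,275,906.79 → $1,275,900; Nwosu 808,483.24 → $808,500; Delacroix 660,036.39 → $660,000.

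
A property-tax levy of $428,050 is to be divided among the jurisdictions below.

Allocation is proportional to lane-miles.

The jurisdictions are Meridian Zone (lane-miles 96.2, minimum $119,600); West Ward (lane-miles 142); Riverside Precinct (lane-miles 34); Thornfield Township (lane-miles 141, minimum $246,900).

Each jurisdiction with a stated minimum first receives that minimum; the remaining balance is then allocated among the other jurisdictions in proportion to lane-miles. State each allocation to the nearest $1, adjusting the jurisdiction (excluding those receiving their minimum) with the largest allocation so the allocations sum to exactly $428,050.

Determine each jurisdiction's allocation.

Guaranteed amounts: Meridian Zone $119,600; Thornfield Township $246,900. Remaining pool $61,550.
Remaining pool split over remaining lane-miles 176: West Ward 49,659.66 → $49,660; Riverside Precinct 11,890.34 → $11,890.

Meridian Zone: $119,600 | West Ward: $49,660 | Riverside Precinct: $11,890 | Thornfield Township: $246,900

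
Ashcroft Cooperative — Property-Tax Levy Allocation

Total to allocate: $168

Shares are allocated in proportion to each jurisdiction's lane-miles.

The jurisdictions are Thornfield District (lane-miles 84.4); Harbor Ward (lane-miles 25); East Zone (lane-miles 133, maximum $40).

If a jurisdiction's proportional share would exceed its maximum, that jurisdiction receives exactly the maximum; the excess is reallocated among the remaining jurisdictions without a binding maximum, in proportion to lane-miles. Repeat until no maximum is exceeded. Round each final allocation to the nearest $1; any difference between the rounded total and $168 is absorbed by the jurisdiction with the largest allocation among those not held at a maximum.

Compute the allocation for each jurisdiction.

Total lane-miles = 242.4.
Proportional shares (ignoring caps): Thornfield District 58.495; Harbor Ward 17.33; East Zone 92.18.
Held at cap: East Zone ($40); residual $128 reallocated over remaining lane-miles 109.4.
Remaining shares: Thornfield District 98.75 → $99; Harbor Ward 29.25 → $29.

Thornfield District: $99 · Harbor Ward: $29 · East Zone: $40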